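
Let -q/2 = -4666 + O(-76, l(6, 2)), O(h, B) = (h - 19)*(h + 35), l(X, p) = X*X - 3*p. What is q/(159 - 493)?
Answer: -771/167 ≈ -4.6168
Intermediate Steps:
l(X, p) = X² - 3*p
O(h, B) = (-19 + h)*(35 + h)
q = 1542 (q = -2*(-4666 + (-665 + (-76)² + 16*(-76))) = -2*(-4666 + (-665 + 5776 - 1216)) = -2*(-4666 + 3895) = -2*(-771) = 1542)
q/(159 - 493) = 1542/(159 - 493) = 1542/(-334) = 1542*(-1/334) = -771/167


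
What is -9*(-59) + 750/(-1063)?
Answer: 563703/1063 ≈ 530.29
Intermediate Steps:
-9*(-59) + 750/(-1063) = 531 + 750*(-1/1063) = 531 - 750/1063 = 563703/1063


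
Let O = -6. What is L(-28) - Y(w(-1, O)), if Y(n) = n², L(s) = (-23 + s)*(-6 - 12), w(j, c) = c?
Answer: 882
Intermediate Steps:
L(s) = 414 - 18*s (L(s) = (-23 + s)*(-18) = 414 - 18*s)
L(-28) - Y(w(-1, O)) = (414 - 18*(-28)) - 1*(-6)² = (414 + 504) - 1*36 = 918 - 36 = 882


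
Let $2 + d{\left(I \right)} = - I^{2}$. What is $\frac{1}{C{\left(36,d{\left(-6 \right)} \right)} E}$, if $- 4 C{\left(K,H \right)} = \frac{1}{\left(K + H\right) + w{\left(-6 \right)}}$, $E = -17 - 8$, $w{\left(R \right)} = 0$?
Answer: $- \frac{8}{25} \approx -0.32$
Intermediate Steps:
$d{\left(I \right)} = -2 - I^{2}$
$E = -25$ ($E = -17 - 8 = -25$)
$C{\left(K,H \right)} = - \frac{1}{4 \left(H + K\right)}$ ($C{\left(K,H \right)} = - \frac{1}{4 \left(\left(K + H\right) + 0\right)} = - \frac{1}{4 \left(\left(H + K\right) + 0\right)} = - \frac{1}{4 \left(H + K\right)}$)
$\frac{1}{C{\left(36,d{\left(-6 \right)} \right)} E} = \frac{1}{- \frac{1}{4 \left(-2 - \left(-6\right)^{2}\right) + 4 \cdot 36} \left(-25\right)} = \frac{1}{- \frac{1}{4 \left(-2 - 36\right) + 144} \left(-25\right)} = \frac{1}{- \frac{1}{4 \left(-38\right) + 144} \left(-25\right)} = \frac{1}{- \frac{1}{-152 + 144} \left(-25\right)} = \frac{1}{- \frac{1}{-8} \left(-25\right)} = \frac{1}{\left(-1\right) \left(- \frac{1}{8}\right) \left(-25\right)} = \frac{1}{\frac{1}{8} \left(-25\right)} = \frac{1}{- \frac{25}{8}} = - \frac{8}{25}$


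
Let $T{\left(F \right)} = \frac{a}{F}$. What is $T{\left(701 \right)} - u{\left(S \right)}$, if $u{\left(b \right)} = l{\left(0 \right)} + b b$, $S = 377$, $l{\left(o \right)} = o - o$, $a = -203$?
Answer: $- \frac{99632632}{701} \approx -1.4213 \cdot 10^{5}$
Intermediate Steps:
$T{\left(F \right)} = - \frac{203}{F}$
$l{\left(o \right)} = 0$
$u{\left(b \right)} = b^{2}$ ($u{\left(b \right)} = 0 + b b = 0 + b^{2} = b^{2}$)
$T{\left(701 \right)} - u{\left(S \right)} = - \frac{203}{701} - 377^{2} = \left(-203\right) \frac{1}{701} - 142129 = - \frac{203}{701} - 142129 = - \frac{99632632}{701}$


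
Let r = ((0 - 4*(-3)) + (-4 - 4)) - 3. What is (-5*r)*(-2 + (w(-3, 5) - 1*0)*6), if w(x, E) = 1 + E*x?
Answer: 430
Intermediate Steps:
r = 1 (r = ((0 + 12) - 8) - 3 = (12 - 8) - 3 = 4 - 3 = 1)
(-5*r)*(-2 + (w(-3, 5) - 1*0)*6) = (-5*1)*(-2 + ((1 + 5*(-3)) - 1*0)*6) = -5*(-2 + ((1 - 15) + 0)*6) = -5*(-2 + (-14 + 0)*6) = -5*(-2 - 14*6) = -5*(-2 - 84) = -5*(-86) = 430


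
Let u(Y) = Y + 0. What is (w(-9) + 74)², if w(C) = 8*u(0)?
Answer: 5476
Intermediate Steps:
u(Y) = Y
w(C) = 0 (w(C) = 8*0 = 0)
(w(-9) + 74)² = (0 + 74)² = 74² = 5476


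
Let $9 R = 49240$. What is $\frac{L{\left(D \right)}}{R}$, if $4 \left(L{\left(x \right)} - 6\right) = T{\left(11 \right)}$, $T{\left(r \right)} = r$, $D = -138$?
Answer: $\frac{63}{39392} \approx 0.0015993$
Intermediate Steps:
$R = \frac{49240}{9}$ ($R = \frac{1}{9} \cdot 49240 = \frac{49240}{9} \approx 5471.1$)
$L{\left(x \right)} = \frac{35}{4}$ ($L{\left(x \right)} = 6 + \frac{1}{4} \cdot 11 = 6 + \frac{11}{4} = \frac{35}{4}$)
$\frac{L{\left(D \right)}}{R} = \frac{35}{4 \cdot \frac{49240}{9}} = \frac{35}{4} \cdot \frac{9}{49240} = \frac{63}{39392}$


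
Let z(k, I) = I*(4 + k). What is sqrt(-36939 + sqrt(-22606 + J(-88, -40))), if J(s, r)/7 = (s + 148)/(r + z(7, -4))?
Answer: sqrt(-36939 + I*sqrt(22611)) ≈ 0.3912 + 192.2*I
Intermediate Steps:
J(s, r) = 7*(148 + s)/(-44 + r) (J(s, r) = 7*((s + 148)/(r - 4*(4 + 7))) = 7*((148 + s)/(r - 4*11)) = 7*((148 + s)/(r - 44)) = 7*((148 + s)/(-44 + r)) = 7*(148 + s)/(-44 + r))
sqrt(-36939 + sqrt(-22606 + J(-88, -40))) = sqrt(-36939 + sqrt(-22606 + 7*(148 - 88)/(-44 - 40))) = sqrt(-36939 + sqrt(-22606 + 7*60/(-84))) = sqrt(-36939 + sqrt(-22606 + 7*(-1/84)*60)) = sqrt(-36939 + sqrt(-22606 - 5)) = sqrt(-36939 + sqrt(-22611)) = sqrt(-36939 + I*sqrt(22611))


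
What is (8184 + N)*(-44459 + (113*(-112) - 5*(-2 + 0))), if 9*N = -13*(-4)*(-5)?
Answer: -465697620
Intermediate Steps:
N = -260/9 (N = (-13*(-4)*(-5))/9 = (52*(-5))/9 = (1/9)*(-260) = -260/9 ≈ -28.889)
(8184 + N)*(-44459 + (113*(-112) - 5*(-2 + 0))) = (8184 - 260/9)*(-44459 + (113*(-112) - 5*(-2 + 0))) = 73396*(-44459 + (-12656 - 5*(-2)))/9 = 73396*(-44459 + (-12656 + 10))/9 = 73396*(-44459 - 12646)/9 = (73396/9)*(-57105) = -465697620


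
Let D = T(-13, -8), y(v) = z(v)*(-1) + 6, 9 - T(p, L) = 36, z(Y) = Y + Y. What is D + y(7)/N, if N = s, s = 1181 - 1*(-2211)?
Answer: -11449/424 ≈ -27.002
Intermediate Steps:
z(Y) = 2*Y
T(p, L) = -27 (T(p, L) = 9 - 1*36 = 9 - 36 = -27)
y(v) = 6 - 2*v (y(v) = (2*v)*(-1) + 6 = -2*v + 6 = 6 - 2*v)
D = -27
s = 3392 (s = 1181 + 2211 = 3392)
N = 3392
D + y(7)/N = -27 + (6 - 2*7)/3392 = -27 + (6 - 14)*(1/3392) = -27 - 8*1/3392 = -27 - 1/424 = -11449/424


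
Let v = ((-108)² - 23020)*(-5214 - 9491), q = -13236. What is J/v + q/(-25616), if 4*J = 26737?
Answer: 552612649757/1069403831920 ≈ 0.51675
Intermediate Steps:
J = 26737/4 (J = (¼)*26737 = 26737/4 ≈ 6684.3)
v = 166989980 (v = (11664 - 23020)*(-14705) = -11356*(-14705) = 166989980)
J/v + q/(-25616) = (26737/4)/166989980 - 13236/(-25616) = (26737/4)*(1/166989980) - 13236*(-1/25616) = 26737/667959920 + 3309/6404 = 552612649757/1069403831920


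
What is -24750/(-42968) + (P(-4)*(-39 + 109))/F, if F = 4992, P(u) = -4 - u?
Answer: 12375/21484 ≈ 0.57601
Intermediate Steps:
-24750/(-42968) + (P(-4)*(-39 + 109))/F = -24750/(-42968) + ((-4 - 1*(-4))*(-39 + 109))/4992 = -24750*(-1/42968) + ((-4 + 4)*70)*(1/4992) = 12375/21484 + (0*70)*(1/4992) = 12375/21484 + 0*(1/4992) = 12375/21484 + 0 = 12375/21484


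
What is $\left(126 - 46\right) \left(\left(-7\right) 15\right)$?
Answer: $-8400$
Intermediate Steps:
$\left(126 - 46\right) \left(\left(-7\right) 15\right) = 80 \left(-105\right) = -8400$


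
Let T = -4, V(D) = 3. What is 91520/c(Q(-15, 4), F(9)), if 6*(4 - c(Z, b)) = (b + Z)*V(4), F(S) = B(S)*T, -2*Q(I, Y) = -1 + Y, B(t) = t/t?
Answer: 366080/27 ≈ 13559.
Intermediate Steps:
B(t) = 1
Q(I, Y) = ½ - Y/2 (Q(I, Y) = -(-1 + Y)/2 = ½ - Y/2)
F(S) = -4 (F(S) = 1*(-4) = -4)
c(Z, b) = 4 - Z/2 - b/2 (c(Z, b) = 4 - (b + Z)*3/6 = 4 - (Z + b)*3/6 = 4 - (3*Z + 3*b)/6 = 4 + (-Z/2 - b/2) = 4 - Z/2 - b/2)
91520/c(Q(-15, 4), F(9)) = 91520/(4 - (½ - ½*4)/2 - ½*(-4)) = 91520/(4 - (½ - 2)/2 + 2) = 91520/(4 - ½*(-3/2) + 2) = 91520/(4 + ¾ + 2) = 91520/(27/4) = 91520*(4/27) = 366080/27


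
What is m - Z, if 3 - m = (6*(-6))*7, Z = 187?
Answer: 68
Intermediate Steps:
m = 255 (m = 3 - 6*(-6)*7 = 3 - (-36)*7 = 3 - 1*(-252) = 3 + 252 = 255)
m - Z = 255 - 1*187 = 255 - 187 = 68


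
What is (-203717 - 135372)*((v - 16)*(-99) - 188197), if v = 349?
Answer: 74994279596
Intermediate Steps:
(-203717 - 135372)*((v - 16)*(-99) - 188197) = (-203717 - 135372)*((349 - 16)*(-99) - 188197) = -339089*(333*(-99) - 188197) = -339089*(-32967 - 188197) = -339089*(-221164) = 74994279596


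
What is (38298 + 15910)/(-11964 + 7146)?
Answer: -2464/219 ≈ -11.251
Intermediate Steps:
(38298 + 15910)/(-11964 + 7146) = 54208/(-4818) = 54208*(-1/4818) = -2464/219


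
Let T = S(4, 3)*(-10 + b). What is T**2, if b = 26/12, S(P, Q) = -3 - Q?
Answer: 2209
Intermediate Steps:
b = 13/6 (b = 26*(1/12) = 13/6 ≈ 2.1667)
T = 47 (T = (-3 - 1*3)*(-10 + 13/6) = (-3 - 3)*(-47/6) = -6*(-47/6) = 47)
T**2 = 47**2 = 2209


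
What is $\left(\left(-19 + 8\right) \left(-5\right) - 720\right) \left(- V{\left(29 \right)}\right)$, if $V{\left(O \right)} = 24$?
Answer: $15960$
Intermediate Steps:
$\left(\left(-19 + 8\right) \left(-5\right) - 720\right) \left(- V{\left(29 \right)}\right) = \left(\left(-19 + 8\right) \left(-5\right) - 720\right) \left(\left(-1\right) 24\right) = \left(\left(-11\right) \left(-5\right) - 720\right) \left(-24\right) = \left(55 - 720\right) \left(-24\right) = \left(-665\right) \left(-24\right) = 15960$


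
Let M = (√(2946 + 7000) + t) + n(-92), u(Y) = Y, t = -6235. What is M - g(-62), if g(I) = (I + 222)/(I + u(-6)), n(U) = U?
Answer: -107519/17 + √9946 ≈ -6224.9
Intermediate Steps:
g(I) = (222 + I)/(-6 + I) (g(I) = (I + 222)/(I - 6) = (222 + I)/(-6 + I))
M = -6327 + √9946 (M = (√(2946 + 7000) - 6235) - 92 = (√9946 - 6235) - 92 = (-6235 + √9946) - 92 = -6327 + √9946 ≈ -6227.3)
M - g(-62) = (-6327 + √9946) - (222 - 62)/(-6 - 62) = (-6327 + √9946) - 160/(-68) = (-6327 + √9946) - (-1)*160/68 = (-6327 + √9946) - 1*(-40/17) = (-6327 + √9946) + 40/17 = -107519/17 + √9946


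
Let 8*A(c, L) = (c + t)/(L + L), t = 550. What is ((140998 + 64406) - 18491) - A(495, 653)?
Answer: 1952865979/10448 ≈ 1.8691e+5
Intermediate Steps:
A(c, L) = (550 + c)/(16*L) (A(c, L) = ((c + 550)/(L + L))/8 = ((550 + c)/((2*L)))/8 = ((550 + c)*(1/(2*L)))/8 = ((550 + c)/(2*L))/8 = (550 + c)/(16*L))
((140998 + 64406) - 18491) - A(495, 653) = ((140998 + 64406) - 18491) - (550 + 495)/(16*653) = (205404 - 18491) - 1045/(16*653) = 186913 - 1*1045/10448 = 186913 - 1045/10448 = 1952865979/10448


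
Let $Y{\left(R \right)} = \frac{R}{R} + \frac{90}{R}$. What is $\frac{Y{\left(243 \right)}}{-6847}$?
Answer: $- \frac{37}{184869} \approx -0.00020014$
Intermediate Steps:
$Y{\left(R \right)} = 1 + \frac{90}{R}$
$\frac{Y{\left(243 \right)}}{-6847} = \frac{\frac{1}{243} \left(90 + 243\right)}{-6847} = \frac{1}{243} \cdot 333 \left(- \frac{1}{6847}\right) = \frac{37}{27} \left(- \frac{1}{6847}\right) = - \frac{37}{184869}$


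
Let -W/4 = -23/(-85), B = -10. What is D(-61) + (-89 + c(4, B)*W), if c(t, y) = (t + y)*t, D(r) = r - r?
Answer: -5357/85 ≈ -63.024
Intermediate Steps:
D(r) = 0
c(t, y) = t*(t + y)
W = -92/85 (W = -(-92)/(-85) = -(-92)*(-1)/85 = -4*23/85 = -92/85 ≈ -1.0824)
D(-61) + (-89 + c(4, B)*W) = 0 + (-89 + (4*(4 - 10))*(-92/85)) = 0 + (-89 + (4*(-6))*(-92/85)) = 0 + (-89 - 24*(-92/85)) = 0 + (-89 + 2208/85) = 0 - 5357/85 = -5357/85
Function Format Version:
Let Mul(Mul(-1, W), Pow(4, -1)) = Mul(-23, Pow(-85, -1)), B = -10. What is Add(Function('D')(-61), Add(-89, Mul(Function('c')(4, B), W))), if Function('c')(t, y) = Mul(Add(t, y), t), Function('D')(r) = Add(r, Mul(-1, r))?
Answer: Rational(-5357, 85) ≈ -63.024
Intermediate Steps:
Function('D')(r) = 0
Function('c')(t, y) = Mul(t, Add(t, y))
W = Rational(-92, 85) (W = Mul(-4, Mul(-23, Pow(-85, -1))) = Mul(-4, Mul(-23, Rational(-1, 85))) = Mul(-4, Rational(23, 85)) = Rational(-92, 85) ≈ -1.0824)
Add(Function('D')(-61), Add(-89, Mul(Function('c')(4, B), W))) = Add(0, Add(-89, Mul(Mul(4, Add(4, -10)), Rational(-92, 85)))) = Add(0, Add(-89, Mul(Mul(4, -6), Rational(-92, 85)))) = Add(0, Add(-89, Mul(-24, Rational(-92, 85)))) = Add(0, Add(-89, Rational(2208, 85))) = Add(0, Rational(-5357, 85)) = Rational(-5357, 85)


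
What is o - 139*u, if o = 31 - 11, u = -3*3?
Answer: 1271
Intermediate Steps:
u = -9
o = 20
o - 139*u = 20 - 139*(-9) = 20 + 1251 = 1271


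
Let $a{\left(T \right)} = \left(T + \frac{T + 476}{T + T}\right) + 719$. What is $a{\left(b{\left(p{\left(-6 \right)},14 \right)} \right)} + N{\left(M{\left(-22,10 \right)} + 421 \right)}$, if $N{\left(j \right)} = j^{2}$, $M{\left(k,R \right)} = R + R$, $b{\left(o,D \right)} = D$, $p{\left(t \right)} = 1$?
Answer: $\frac{390463}{2} \approx 1.9523 \cdot 10^{5}$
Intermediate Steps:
$M{\left(k,R \right)} = 2 R$
$a{\left(T \right)} = 719 + T + \frac{476 + T}{2 T}$ ($a{\left(T \right)} = \left(T + \frac{476 + T}{2 T}\right) + 719 = 719 + T + \frac{476 + T}{2 T}$)
$a{\left(b{\left(p{\left(-6 \right)},14 \right)} \right)} + N{\left(M{\left(-22,10 \right)} + 421 \right)} = \left(\frac{1439}{2} + 14 + \frac{238}{14}\right) + \left(2 \cdot 10 + 421\right)^{2} = \left(\frac{1439}{2} + 14 + 238 \cdot \frac{1}{14}\right) + \left(20 + 421\right)^{2} = \left(\frac{1439}{2} + 14 + 17\right) + 441^{2} = \frac{1501}{2} + 194481 = \frac{390463}{2}$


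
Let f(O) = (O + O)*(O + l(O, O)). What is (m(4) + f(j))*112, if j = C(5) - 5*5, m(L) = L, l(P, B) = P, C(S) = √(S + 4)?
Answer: 217280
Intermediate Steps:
C(S) = √(4 + S)
j = -22 (j = √(4 + 5) - 5*5 = √9 - 25 = 3 - 25 = -22)
f(O) = 4*O² (f(O) = (O + O)*(O + O) = (2*O)*(2*O) = 4*O²)
(m(4) + f(j))*112 = (4 + 4*(-22)²)*112 = (4 + 4*484)*112 = (4 + 1936)*112 = 1940*112 = 217280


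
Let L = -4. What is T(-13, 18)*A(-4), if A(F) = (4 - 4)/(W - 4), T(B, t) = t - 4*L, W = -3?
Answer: 0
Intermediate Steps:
T(B, t) = 16 + t (T(B, t) = t - 4*(-4) = t + 16 = 16 + t)
A(F) = 0 (A(F) = (4 - 4)/(-3 - 4) = 0/(-7) = 0*(-⅐) = 0)
T(-13, 18)*A(-4) = (16 + 18)*0 = 34*0 = 0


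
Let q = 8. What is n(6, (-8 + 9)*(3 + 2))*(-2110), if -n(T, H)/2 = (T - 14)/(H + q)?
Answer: -33760/13 ≈ -2596.9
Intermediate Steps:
n(T, H) = -2*(-14 + T)/(8 + H) (n(T, H) = -2*(T - 14)/(H + 8) = -2*(-14 + T)/(8 + H))
n(6, (-8 + 9)*(3 + 2))*(-2110) = (2*(14 - 1*6)/(8 + (-8 + 9)*(3 + 2)))*(-2110) = (2*(14 - 6)/(8 + 1*5))*(-2110) = (2*8/(8 + 5))*(-2110) = (2*8/13)*(-2110) = (2*(1/13)*8)*(-2110) = (16/13)*(-2110) = -33760/13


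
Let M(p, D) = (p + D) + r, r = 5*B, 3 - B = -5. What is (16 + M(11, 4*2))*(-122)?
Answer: -9150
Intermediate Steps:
B = 8 (B = 3 - 1*(-5) = 3 + 5 = 8)
r = 40 (r = 5*8 = 40)
M(p, D) = 40 + D + p (M(p, D) = (p + D) + 40 = (D + p) + 40 = 40 + D + p)
(16 + M(11, 4*2))*(-122) = (16 + (40 + 4*2 + 11))*(-122) = (16 + (40 + 8 + 11))*(-122) = (16 + 59)*(-122) = 75*(-122) = -9150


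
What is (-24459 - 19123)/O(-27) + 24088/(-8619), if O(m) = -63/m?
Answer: -161009770/8619 ≈ -18681.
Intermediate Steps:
(-24459 - 19123)/O(-27) + 24088/(-8619) = (-24459 - 19123)/((-63/(-27))) + 24088/(-8619) = -43582/((-63*(-1/27))) + 24088*(-1/8619) = -43582/7/3 - 24088/8619 = -43582*3/7 - 24088/8619 = -18678 - 24088/8619 = -161009770/8619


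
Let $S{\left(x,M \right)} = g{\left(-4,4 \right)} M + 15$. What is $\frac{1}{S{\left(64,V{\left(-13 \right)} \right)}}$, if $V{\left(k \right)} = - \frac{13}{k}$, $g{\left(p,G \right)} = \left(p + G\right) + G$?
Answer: $\frac{1}{19} \approx 0.052632$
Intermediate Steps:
$g{\left(p,G \right)} = p + 2 G$ ($g{\left(p,G \right)} = \left(G + p\right) + G = p + 2 G$)
$S{\left(x,M \right)} = 15 + 4 M$ ($S{\left(x,M \right)} = \left(-4 + 2 \cdot 4\right) M + 15 = \left(-4 + 8\right) M + 15 = 4 M + 15 = 15 + 4 M$)
$\frac{1}{S{\left(64,V{\left(-13 \right)} \right)}} = \frac{1}{15 + 4 \left(- \frac{13}{-13}\right)} = \frac{1}{15 + 4 \left(\left(-13\right) \left(- \frac{1}{13}\right)\right)} = \frac{1}{15 + 4 \cdot 1} = \frac{1}{15 + 4} = \frac{1}{19}$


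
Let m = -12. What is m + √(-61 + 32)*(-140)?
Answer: -12 - 140*I*√29 ≈ -12.0 - 753.92*I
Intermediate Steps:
m + √(-61 + 32)*(-140) = -12 + √(-61 + 32)*(-140) = -12 + √(-29)*(-140) = -12 + (I*√29)*(-140) = -12 - 140*I*√29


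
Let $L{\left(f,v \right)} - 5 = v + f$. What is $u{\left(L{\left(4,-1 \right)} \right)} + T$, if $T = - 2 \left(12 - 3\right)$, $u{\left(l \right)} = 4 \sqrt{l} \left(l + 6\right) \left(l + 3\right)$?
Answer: $-18 + 1232 \sqrt{2} \approx 1724.3$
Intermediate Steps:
$L{\left(f,v \right)} = 5 + f + v$ ($L{\left(f,v \right)} = 5 + \left(v + f\right) = 5 + \left(f + v\right) = 5 + f + v$)
$u{\left(l \right)} = 4 \sqrt{l} \left(3 + l\right) \left(6 + l\right)$ ($u{\left(l \right)} = 4 \sqrt{l} \left(6 + l\right) \left(3 + l\right) = 4 \sqrt{l} \left(3 + l\right) \left(6 + l\right)$)
$T = -18$ ($T = \left(-2\right) 9 = -18$)
$u{\left(L{\left(4,-1 \right)} \right)} + T = 4 \sqrt{5 + 4 - 1} \left(18 + \left(5 + 4 - 1\right)^{2} + 9 \left(5 + 4 - 1\right)\right) - 18 = 4 \sqrt{8} \left(18 + 8^{2} + 9 \cdot 8\right) - 18 = 4 \cdot 2 \sqrt{2} \left(18 + 64 + 72\right) - 18 = 4 \cdot 2 \sqrt{2} \cdot 154 - 18 = 1232 \sqrt{2} - 18 = -18 + 1232 \sqrt{2}$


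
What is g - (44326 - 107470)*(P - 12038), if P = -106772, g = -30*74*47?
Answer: -7502242980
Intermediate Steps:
g = -104340 (g = -2220*47 = -104340)
g - (44326 - 107470)*(P - 12038) = -104340 - (44326 - 107470)*(-106772 - 12038) = -104340 - (-63144)*(-118810) = -104340 - 1*7502138640 = -104340 - 7502138640 = -7502242980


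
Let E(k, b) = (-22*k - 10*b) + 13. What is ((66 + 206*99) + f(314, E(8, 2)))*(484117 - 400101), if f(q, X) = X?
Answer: 1703592432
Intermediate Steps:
E(k, b) = 13 - 22*k - 10*b
((66 + 206*99) + f(314, E(8, 2)))*(484117 - 400101) = ((66 + 206*99) + (13 - 22*8 - 10*2))*(484117 - 400101) = ((66 + 20394) + (13 - 176 - 20))*84016 = (20460 - 183)*84016 = 20277*84016 = 1703592432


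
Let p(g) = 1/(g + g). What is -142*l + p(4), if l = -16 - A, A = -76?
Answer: -68159/8 ≈ -8519.9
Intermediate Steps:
p(g) = 1/(2*g)
l = 60 (l = -16 - 1*(-76) = -16 + 76 = 60)
-142*l + p(4) = -142*60 + (½)/4 = -8520 + (½)*(¼) = -8520 + ⅛ = -68159/8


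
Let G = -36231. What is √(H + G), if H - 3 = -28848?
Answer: 2*I*√16269 ≈ 255.1*I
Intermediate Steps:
H = -28845 (H = 3 - 28848 = -28845)
√(H + G) = √(-28845 - 36231) = √(-65076) = 2*I*√16269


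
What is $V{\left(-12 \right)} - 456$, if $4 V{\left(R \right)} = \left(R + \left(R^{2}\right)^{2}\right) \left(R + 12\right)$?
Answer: $-456$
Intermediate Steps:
$V{\left(R \right)} = \frac{\left(12 + R\right) \left(R + R^{4}\right)}{4}$ ($V{\left(R \right)} = \frac{\left(R + \left(R^{2}\right)^{2}\right) \left(R + 12\right)}{4} = \frac{\left(R + R^{4}\right) \left(12 + R\right)}{4} = \frac{\left(12 + R\right) \left(R + R^{4}\right)}{4}$)
$V{\left(-12 \right)} - 456 = \frac{1}{4} \left(-12\right) \left(12 - 12 + \left(-12\right)^{4} + 12 \left(-12\right)^{3}\right) - 456 = \frac{1}{4} \left(-12\right) \left(12 - 12 + 20736 + 12 \left(-1728\right)\right) - 456 = \frac{1}{4} \left(-12\right) \left(12 - 12 + 20736 - 20736\right) - 456 = \frac{1}{4} \left(-12\right) 0 - 456 = 0 - 456 = -456$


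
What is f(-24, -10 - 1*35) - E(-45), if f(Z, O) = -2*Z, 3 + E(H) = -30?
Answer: 81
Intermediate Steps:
E(H) = -33 (E(H) = -3 - 30 = -33)
f(-24, -10 - 1*35) - E(-45) = -2*(-24) - 1*(-33) = 48 + 33 = 81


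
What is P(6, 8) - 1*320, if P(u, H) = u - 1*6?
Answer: -320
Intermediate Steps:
P(u, H) = -6 + u (P(u, H) = u - 6 = -6 + u)
P(6, 8) - 1*320 = (-6 + 6) - 1*320 = 0 - 320 = -320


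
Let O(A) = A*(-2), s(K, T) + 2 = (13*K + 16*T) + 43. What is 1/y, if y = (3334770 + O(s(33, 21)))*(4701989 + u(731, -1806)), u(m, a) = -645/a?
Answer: 7/109707314091729 ≈ 6.3806e-14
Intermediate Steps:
s(K, T) = 41 + 13*K + 16*T (s(K, T) = -2 + ((13*K + 16*T) + 43) = -2 + (43 + 13*K + 16*T) = 41 + 13*K + 16*T)
O(A) = -2*A
y = 109707314091729/7 (y = (3334770 - 2*(41 + 13*33 + 16*21))*(4701989 - 645/(-1806)) = (3334770 - 2*(41 + 429 + 336))*(4701989 - 645*(-1/1806)) = (3334770 - 2*806)*(4701989 + 5/14) = (3334770 - 1612)*(65827851/14) = 3333158*(65827851/14) = 109707314091729/7 ≈ 1.5672e+13)
1/y = 1/(109707314091729/7) = 7/109707314091729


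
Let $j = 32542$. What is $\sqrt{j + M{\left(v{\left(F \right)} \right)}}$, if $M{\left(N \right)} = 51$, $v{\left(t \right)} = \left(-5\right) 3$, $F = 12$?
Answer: $\sqrt{32593} \approx 180.54$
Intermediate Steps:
$v{\left(t \right)} = -15$
$\sqrt{j + M{\left(v{\left(F \right)} \right)}} = \sqrt{32542 + 51} = \sqrt{32593}$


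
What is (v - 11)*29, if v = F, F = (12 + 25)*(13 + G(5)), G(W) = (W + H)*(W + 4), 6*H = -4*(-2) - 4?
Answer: 68353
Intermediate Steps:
H = ⅔ (H = (-4*(-2) - 4)/6 = (8 - 4)/6 = (⅙)*4 = ⅔ ≈ 0.66667)
G(W) = (4 + W)*(⅔ + W) (G(W) = (W + ⅔)*(W + 4) = (⅔ + W)*(4 + W) = (4 + W)*(⅔ + W))
F = 2368 (F = (12 + 25)*(13 + (8/3 + 5² + (14/3)*5)) = 37*(13 + (8/3 + 25 + 70/3)) = 37*(13 + 51) = 37*64 = 2368)
v = 2368
(v - 11)*29 = (2368 - 11)*29 = 2357*29 = 68353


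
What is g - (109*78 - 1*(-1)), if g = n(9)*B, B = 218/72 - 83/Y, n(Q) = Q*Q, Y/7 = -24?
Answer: -460193/56 ≈ -8217.7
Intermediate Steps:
Y = -168 (Y = 7*(-24) = -168)
n(Q) = Q²
B = 1775/504 (B = 218/72 - 83/(-168) = 218*(1/72) - 83*(-1/168) = 109/36 + 83/168 = 1775/504 ≈ 3.5218)
g = 15975/56 (g = 9²*(1775/504) = 81*(1775/504) = 15975/56 ≈ 285.27)
g - (109*78 - 1*(-1)) = 15975/56 - (109*78 - 1*(-1)) = 15975/56 - (8502 + 1) = 15975/56 - 1*8503 = 15975/56 - 8503 = -460193/56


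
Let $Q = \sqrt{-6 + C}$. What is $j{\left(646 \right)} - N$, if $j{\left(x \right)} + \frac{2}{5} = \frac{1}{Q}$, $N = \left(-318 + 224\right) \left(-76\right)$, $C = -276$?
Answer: $- \frac{35722}{5} - \frac{i \sqrt{282}}{282} \approx -7144.4 - 0.059549 i$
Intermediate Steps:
$N = 7144$ ($N = \left(-94\right) \left(-76\right) = 7144$)
$Q = i \sqrt{282}$ ($Q = \sqrt{-6 - 276} = \sqrt{-282} = i \sqrt{282} \approx 16.793 i$)
$j{\left(x \right)} = - \frac{2}{5} - \frac{i \sqrt{282}}{282}$ ($j{\left(x \right)} = - \frac{2}{5} + \frac{1}{i \sqrt{282}} = - \frac{2}{5} - \frac{i \sqrt{282}}{282}$)
$j{\left(646 \right)} - N = \left(- \frac{2}{5} - \frac{i \sqrt{282}}{282}\right) - 7144 = - \frac{35722}{5} - \frac{i \sqrt{282}}{282}$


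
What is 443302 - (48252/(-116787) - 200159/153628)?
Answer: 2651215293950887/5980584412 ≈ 4.4330e+5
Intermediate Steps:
443302 - (48252/(-116787) - 200159/153628) = 443302 - (48252*(-1/116787) - 200159*1/153628) = 443302 - (-16084/38929 - 200159/153628) = 443302 - 1*(-10262942463/5980584412) = 443302 + 10262942463/5980584412 = 2651215293950887/5980584412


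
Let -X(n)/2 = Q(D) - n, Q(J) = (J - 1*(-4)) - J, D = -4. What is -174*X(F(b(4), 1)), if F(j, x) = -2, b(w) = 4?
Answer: 2088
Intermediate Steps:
Q(J) = 4 (Q(J) = (J + 4) - J = (4 + J) - J = 4)
X(n) = -8 + 2*n (X(n) = -2*(4 - n) = -8 + 2*n)
-174*X(F(b(4), 1)) = -174*(-8 + 2*(-2)) = -174*(-8 - 4) = -174*(-12) = 2088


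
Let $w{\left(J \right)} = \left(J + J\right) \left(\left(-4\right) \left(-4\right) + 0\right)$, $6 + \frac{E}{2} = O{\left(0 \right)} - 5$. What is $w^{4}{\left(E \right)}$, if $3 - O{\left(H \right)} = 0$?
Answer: $68719476736$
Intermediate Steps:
$O{\left(H \right)} = 3$ ($O{\left(H \right)} = 3 - 0 = 3 + 0 = 3$)
$E = -16$ ($E = -12 + 2 \left(3 - 5\right) = -12 + 2 \left(-2\right) = -12 - 4 = -16$)
$w{\left(J \right)} = 32 J$ ($w{\left(J \right)} = 2 J \left(16 + 0\right) = 2 J 16 = 32 J$)
$w^{4}{\left(E \right)} = \left(32 \left(-16\right)\right)^{4} = \left(-512\right)^{4} = 68719476736$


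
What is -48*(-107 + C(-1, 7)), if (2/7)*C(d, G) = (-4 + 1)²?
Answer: 3624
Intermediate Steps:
C(d, G) = 63/2 (C(d, G) = 7*(-4 + 1)²/2 = (7/2)*(-3)² = (7/2)*9 = 63/2)
-48*(-107 + C(-1, 7)) = -48*(-107 + 63/2) = -48*(-151/2) = 3624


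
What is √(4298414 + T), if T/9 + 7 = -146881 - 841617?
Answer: I*√4598131 ≈ 2144.3*I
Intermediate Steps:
T = -8896545 (T = -63 + 9*(-146881 - 841617) = -63 + 9*(-988498) = -63 - 8896482 = -8896545)
√(4298414 + T) = √(4298414 - 8896545) = √(-4598131) = I*√4598131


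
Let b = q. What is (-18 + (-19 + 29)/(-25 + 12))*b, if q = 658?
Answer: -160552/13 ≈ -12350.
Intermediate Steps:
b = 658
(-18 + (-19 + 29)/(-25 + 12))*b = (-18 + (-19 + 29)/(-25 + 12))*658 = (-18 + 10/(-13))*658 = (-18 + 10*(-1/13))*658 = (-18 - 10/13)*658 = -244/13*658 = -160552/13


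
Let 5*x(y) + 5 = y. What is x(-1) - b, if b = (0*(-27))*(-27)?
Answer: -6/5 ≈ -1.2000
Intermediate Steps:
x(y) = -1 + y/5
b = 0 (b = 0*(-27) = 0)
x(-1) - b = (-1 + (⅕)*(-1)) - 1*0 = (-1 - ⅕) + 0 = -6/5 + 0 = -6/5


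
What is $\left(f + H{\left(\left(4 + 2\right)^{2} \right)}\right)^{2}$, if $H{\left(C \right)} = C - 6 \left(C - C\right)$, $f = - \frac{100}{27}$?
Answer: $\frac{760384}{729} \approx 1043.1$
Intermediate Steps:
$f = - \frac{100}{27}$ ($f = \left(-100\right) \frac{1}{27} = - \frac{100}{27} \approx -3.7037$)
$H{\left(C \right)} = C$ ($H{\left(C \right)} = C - 0 = C + 0 = C$)
$\left(f + H{\left(\left(4 + 2\right)^{2} \right)}\right)^{2} = \left(- \frac{100}{27} + \left(4 + 2\right)^{2}\right)^{2} = \left(- \frac{100}{27} + 6^{2}\right)^{2} = \left(- \frac{100}{27} + 36\right)^{2} = \left(\frac{872}{27}\right)^{2} = \frac{760384}{729}$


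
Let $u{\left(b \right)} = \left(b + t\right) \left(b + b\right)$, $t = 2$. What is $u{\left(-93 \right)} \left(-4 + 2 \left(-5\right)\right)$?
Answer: $-236964$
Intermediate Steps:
$u{\left(b \right)} = 2 b \left(2 + b\right)$ ($u{\left(b \right)} = \left(b + 2\right) \left(b + b\right) = \left(2 + b\right) 2 b = 2 b \left(2 + b\right)$)
$u{\left(-93 \right)} \left(-4 + 2 \left(-5\right)\right) = 2 \left(-93\right) \left(2 - 93\right) \left(-4 + 2 \left(-5\right)\right) = 2 \left(-93\right) \left(-91\right) \left(-4 - 10\right) = 16926 \left(-14\right) = -236964$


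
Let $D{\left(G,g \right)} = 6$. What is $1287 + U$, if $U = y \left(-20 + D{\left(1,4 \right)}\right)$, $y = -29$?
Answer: $1693$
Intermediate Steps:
$U = 406$ ($U = - 29 \left(-20 + 6\right) = \left(-29\right) \left(-14\right) = 406$)
$1287 + U = 1287 + 406 = 1693$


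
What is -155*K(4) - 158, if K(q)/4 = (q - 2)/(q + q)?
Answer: -313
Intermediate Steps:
K(q) = 2*(-2 + q)/q (K(q) = 4*((q - 2)/(q + q)) = 4*((-2 + q)/((2*q))) = 4*((-2 + q)*(1/(2*q))) = 4*((-2 + q)/(2*q)) = 2*(-2 + q)/q)
-155*K(4) - 158 = -155*(2 - 4/4) - 158 = -155*(2 - 4*¼) - 158 = -155*(2 - 1) - 158 = -155*1 - 158 = -155 - 158 = -313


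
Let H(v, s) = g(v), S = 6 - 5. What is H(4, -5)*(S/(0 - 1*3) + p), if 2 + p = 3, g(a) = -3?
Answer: -2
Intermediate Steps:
S = 1
H(v, s) = -3
p = 1 (p = -2 + 3 = 1)
H(4, -5)*(S/(0 - 1*3) + p) = -3*(1/(0 - 1*3) + 1) = -3*(1/(0 - 3) + 1) = -3*(1/(-3) + 1) = -3*(1*(-1/3) + 1) = -3*(-1/3 + 1) = -3*2/3 = -2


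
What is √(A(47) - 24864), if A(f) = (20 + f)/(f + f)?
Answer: I*√219692006/94 ≈ 157.68*I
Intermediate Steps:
A(f) = (20 + f)/(2*f) (A(f) = (20 + f)/((2*f)) = (20 + f)*(1/(2*f)) = (20 + f)/(2*f))
√(A(47) - 24864) = √((½)*(20 + 47)/47 - 24864) = √((½)*(1/47)*67 - 24864) = √(67/94 - 24864) = √(-2337149/94) = I*√219692006/94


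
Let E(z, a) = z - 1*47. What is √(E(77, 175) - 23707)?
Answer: I*√23677 ≈ 153.87*I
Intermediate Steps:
E(z, a) = -47 + z (E(z, a) = z - 47 = -47 + z)
√(E(77, 175) - 23707) = √((-47 + 77) - 23707) = √(30 - 23707) = √(-23677) = I*√23677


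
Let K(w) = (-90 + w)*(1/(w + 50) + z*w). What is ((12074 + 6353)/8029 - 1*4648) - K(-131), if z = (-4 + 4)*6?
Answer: -3023103974/650349 ≈ -4648.4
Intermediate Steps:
z = 0 (z = 0*6 = 0)
K(w) = (-90 + w)/(50 + w) (K(w) = (-90 + w)*(1/(w + 50) + 0*w) = (-90 + w)*(1/(50 + w) + 0) = (-90 + w)/(50 + w))
((12074 + 6353)/8029 - 1*4648) - K(-131) = ((12074 + 6353)/8029 - 1*4648) - (-90 - 131)/(50 - 131) = (18427*(1/8029) - 4648) - (-221)/(-81) = (18427/8029 - 4648) - (-1)*(-221)/81 = -37300365/8029 - 1*221/81 = -37300365/8029 - 221/81 = -3023103974/650349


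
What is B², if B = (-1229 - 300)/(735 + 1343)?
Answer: 2337841/4318084 ≈ 0.54141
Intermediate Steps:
B = -1529/2078 ≈ -0.73580
B² = (-1529/2078)² = 2337841/4318084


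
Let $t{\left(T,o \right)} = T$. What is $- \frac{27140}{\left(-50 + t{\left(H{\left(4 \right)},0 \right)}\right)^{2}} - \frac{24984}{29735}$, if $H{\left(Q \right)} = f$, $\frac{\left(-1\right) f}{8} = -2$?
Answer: $- \frac{208972351}{8593415} \approx -24.318$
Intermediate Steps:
$f = 16$ ($f = \left(-8\right) \left(-2\right) = 16$)
$H{\left(Q \right)} = 16$
$- \frac{27140}{\left(-50 + t{\left(H{\left(4 \right)},0 \right)}\right)^{2}} - \frac{24984}{29735} = - \frac{27140}{\left(-50 + 16\right)^{2}} - \frac{24984}{29735} = - \frac{27140}{\left(-34\right)^{2}} - \frac{24984}{29735} = - \frac{27140}{1156} - \frac{24984}{29735} = \left(-27140\right) \frac{1}{1156} - \frac{24984}{29735} = - \frac{6785}{289} - \frac{24984}{29735} = - \frac{208972351}{8593415}$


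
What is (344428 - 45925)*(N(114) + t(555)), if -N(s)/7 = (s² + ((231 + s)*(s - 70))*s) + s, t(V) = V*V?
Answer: -3551405114655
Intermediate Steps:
t(V) = V²
N(s) = -7*s - 7*s² - 7*s*(-70 + s)*(231 + s) (N(s) = -7*((s² + ((231 + s)*(s - 70))*s) + s) = -7*((s² + ((231 + s)*(-70 + s))*s) + s) = -7*((s² + ((-70 + s)*(231 + s))*s) + s) = -7*((s² + s*(-70 + s)*(231 + s)) + s) = -7*(s + s² + s*(-70 + s)*(231 + s)) = -7*s - 7*s² - 7*s*(-70 + s)*(231 + s))
(344428 - 45925)*(N(114) + t(555)) = (344428 - 45925)*(7*114*(16169 - 1*114² - 162*114) + 555²) = 298503*(7*114*(16169 - 1*12996 - 18468) + 308025) = 298503*(7*114*(16169 - 12996 - 18468) + 308025) = 298503*(7*114*(-15295) + 308025) = 298503*(-12205410 + 308025) = 298503*(-11897385) = -3551405114655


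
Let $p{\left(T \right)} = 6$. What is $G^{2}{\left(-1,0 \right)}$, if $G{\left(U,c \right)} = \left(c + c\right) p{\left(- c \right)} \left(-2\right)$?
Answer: $0$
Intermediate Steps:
$G{\left(U,c \right)} = - 24 c$ ($G{\left(U,c \right)} = \left(c + c\right) 6 \left(-2\right) = 2 c 6 \left(-2\right) = 12 c \left(-2\right) = - 24 c$)
$G^{2}{\left(-1,0 \right)} = \left(\left(-24\right) 0\right)^{2} = 0^{2} = 0$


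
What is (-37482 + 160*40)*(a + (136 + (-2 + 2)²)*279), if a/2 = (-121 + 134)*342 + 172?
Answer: -1466448760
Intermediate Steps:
a = 9236 (a = 2*((-121 + 134)*342 + 172) = 2*(13*342 + 172) = 2*(4446 + 172) = 2*4618 = 9236)
(-37482 + 160*40)*(a + (136 + (-2 + 2)²)*279) = (-37482 + 160*40)*(9236 + (136 + (-2 + 2)²)*279) = (-37482 + 6400)*(9236 + (136 + 0²)*279) = -31082*(9236 + (136 + 0)*279) = -31082*(9236 + 136*279) = -31082*(9236 + 37944) = -31082*47180 = -1466448760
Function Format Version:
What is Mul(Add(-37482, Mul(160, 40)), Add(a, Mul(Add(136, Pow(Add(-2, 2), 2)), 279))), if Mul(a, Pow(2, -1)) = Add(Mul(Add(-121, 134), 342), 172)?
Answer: -1466448760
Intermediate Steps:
a = 9236 (a = Mul(2, Add(Mul(Add(-121, 134), 342), 172)) = Mul(2, Add(Mul(13, 342), 172)) = Mul(2, Add(4446, 172)) = Mul(2, 4618) = 9236)
Mul(Add(-37482, Mul(160, 40)), Add(a, Mul(Add(136, Pow(Add(-2, 2), 2)), 279))) = Mul(Add(-37482, Mul(160, 40)), Add(9236, Mul(Add(136, Pow(Add(-2, 2), 2)), 279))) = Mul(Add(-37482, 6400), Add(9236, Mul(Add(136, Pow(0, 2)), 279))) = Mul(-31082, Add(9236, Mul(Add(136, 0), 279))) = Mul(-31082, Add(9236, Mul(136, 279))) = Mul(-31082, Add(9236, 37944)) = Mul(-31082, 47180) = -1466448760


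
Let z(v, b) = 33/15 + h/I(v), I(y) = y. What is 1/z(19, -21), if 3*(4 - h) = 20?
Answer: 285/587 ≈ 0.48552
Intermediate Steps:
h = -8/3 (h = 4 - ⅓*20 = 4 - 20/3 = -8/3 ≈ -2.6667)
z(v, b) = 11/5 - 8/(3*v) (z(v, b) = 33/15 - 8/(3*v) = 33*(1/15) - 8/(3*v) = 11/5 - 8/(3*v))
1/z(19, -21) = 1/((1/15)*(-40 + 33*19)/19) = 1/((1/15)*(1/19)*(-40 + 627)) = 1/((1/15)*(1/19)*587) = 1/(587/285) = 285/587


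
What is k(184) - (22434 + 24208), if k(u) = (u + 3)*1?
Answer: -46455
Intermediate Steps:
k(u) = 3 + u (k(u) = (3 + u)*1 = 3 + u)
k(184) - (22434 + 24208) = (3 + 184) - (22434 + 24208) = 187 - 1*46642 = 187 - 46642 = -46455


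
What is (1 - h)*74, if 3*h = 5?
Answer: -148/3 ≈ -49.333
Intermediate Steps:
h = 5/3 (h = (⅓)*5 = 5/3 ≈ 1.6667)
(1 - h)*74 = (1 - 1*5/3)*74 = (1 - 5/3)*74 = -⅔*74 = -148/3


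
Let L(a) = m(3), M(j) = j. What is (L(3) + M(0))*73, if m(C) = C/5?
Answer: 219/5 ≈ 43.800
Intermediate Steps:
m(C) = C/5 (m(C) = C*(1/5) = C/5)
L(a) = 3/5 (L(a) = (1/5)*3 = 3/5)
(L(3) + M(0))*73 = (3/5 + 0)*73 = (3/5)*73 = 219/5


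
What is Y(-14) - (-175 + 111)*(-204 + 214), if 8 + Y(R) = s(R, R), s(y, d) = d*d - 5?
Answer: 823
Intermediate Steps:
s(y, d) = -5 + d**2 (s(y, d) = d**2 - 5 = -5 + d**2)
Y(R) = -13 + R**2 (Y(R) = -8 + (-5 + R**2) = -13 + R**2)
Y(-14) - (-175 + 111)*(-204 + 214) = (-13 + (-14)**2) - (-175 + 111)*(-204 + 214) = (-13 + 196) - (-64)*10 = 183 - 1*(-640) = 183 + 640 = 823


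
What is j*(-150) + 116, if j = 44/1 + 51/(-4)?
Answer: -9143/2 ≈ -4571.5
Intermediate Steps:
j = 125/4 (j = 44*1 + 51*(-¼) = 44 - 51/4 = 125/4 ≈ 31.250)
j*(-150) + 116 = (125/4)*(-150) + 116 = -9375/2 + 116 = -9143/2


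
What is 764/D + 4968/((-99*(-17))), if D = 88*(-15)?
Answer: 13313/5610 ≈ 2.3731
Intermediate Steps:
D = -1320
764/D + 4968/((-99*(-17))) = 764/(-1320) + 4968/((-99*(-17))) = 764*(-1/1320) + 4968/1683 = -191/330 + 4968*(1/1683) = -191/330 + 552/187 = 13313/5610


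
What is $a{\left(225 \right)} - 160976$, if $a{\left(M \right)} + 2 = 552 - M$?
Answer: $-160651$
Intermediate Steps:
$a{\left(M \right)} = 550 - M$ ($a{\left(M \right)} = -2 - \left(-552 + M\right) = 550 - M$)
$a{\left(225 \right)} - 160976 = \left(550 - 225\right) - 160976 = 325 - 160976 = -160651$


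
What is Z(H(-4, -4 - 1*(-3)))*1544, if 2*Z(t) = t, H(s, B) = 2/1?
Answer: 1544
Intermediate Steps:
H(s, B) = 2 (H(s, B) = 2*1 = 2)
Z(t) = t/2
Z(H(-4, -4 - 1*(-3)))*1544 = ((1/2)*2)*1544 = 1*1544 = 1544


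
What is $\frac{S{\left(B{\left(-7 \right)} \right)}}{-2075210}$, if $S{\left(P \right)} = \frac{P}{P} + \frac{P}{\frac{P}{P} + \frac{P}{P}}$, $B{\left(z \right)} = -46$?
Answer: $\frac{11}{1037605} \approx 1.0601 \cdot 10^{-5}$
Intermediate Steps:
$S{\left(P \right)} = 1 + \frac{P}{2}$ ($S{\left(P \right)} = 1 + \frac{P}{1 + 1} = 1 + \frac{P}{2}$)
$\frac{S{\left(B{\left(-7 \right)} \right)}}{-2075210} = \frac{1 + \frac{1}{2} \left(-46\right)}{-2075210} = \left(1 - 23\right) \left(- \frac{1}{2075210}\right) = \left(-22\right) \left(- \frac{1}{2075210}\right) = \frac{11}{1037605}$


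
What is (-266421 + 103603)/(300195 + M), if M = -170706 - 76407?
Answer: -81409/26541 ≈ -3.0673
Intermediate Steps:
M = -247113
(-266421 + 103603)/(300195 + M) = (-266421 + 103603)/(300195 - 247113) = -162818/53082 = -162818*1/53082 = -81409/26541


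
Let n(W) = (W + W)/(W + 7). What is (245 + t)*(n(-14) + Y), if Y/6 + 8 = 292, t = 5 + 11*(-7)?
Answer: 295484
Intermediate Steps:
t = -72 (t = 5 - 77 = -72)
Y = 1704 (Y = -48 + 6*292 = -48 + 1752 = 1704)
n(W) = 2*W/(7 + W) (n(W) = (2*W)/(7 + W) = 2*W/(7 + W))
(245 + t)*(n(-14) + Y) = (245 - 72)*(2*(-14)/(7 - 14) + 1704) = 173*(2*(-14)/(-7) + 1704) = 173*(2*(-14)*(-⅐) + 1704) = 173*(4 + 1704) = 173*1708 = 295484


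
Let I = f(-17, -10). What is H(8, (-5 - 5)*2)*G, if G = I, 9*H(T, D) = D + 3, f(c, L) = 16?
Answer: -272/9 ≈ -30.222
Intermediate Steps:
I = 16
H(T, D) = ⅓ + D/9 (H(T, D) = (D + 3)/9 = (3 + D)/9 = ⅓ + D/9)
G = 16
H(8, (-5 - 5)*2)*G = (⅓ + ((-5 - 5)*2)/9)*16 = (⅓ + (-10*2)/9)*16 = (⅓ + (⅑)*(-20))*16 = (⅓ - 20/9)*16 = -17/9*16 = -272/9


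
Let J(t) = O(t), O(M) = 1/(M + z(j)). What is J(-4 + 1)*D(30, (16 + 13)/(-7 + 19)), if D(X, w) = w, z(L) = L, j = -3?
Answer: -29/72 ≈ -0.40278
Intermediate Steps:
O(M) = 1/(-3 + M) (O(M) = 1/(M - 3) = 1/(-3 + M))
J(t) = 1/(-3 + t)
J(-4 + 1)*D(30, (16 + 13)/(-7 + 19)) = ((16 + 13)/(-7 + 19))/(-3 + (-4 + 1)) = (29/12)/(-3 - 3) = (29*(1/12))/(-6) = -1/6*29/12 = -29/72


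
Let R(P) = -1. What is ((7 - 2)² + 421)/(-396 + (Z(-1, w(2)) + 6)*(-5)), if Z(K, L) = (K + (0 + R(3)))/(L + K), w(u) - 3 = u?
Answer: -892/847 ≈ -1.0531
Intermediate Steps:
w(u) = 3 + u
Z(K, L) = (-1 + K)/(K + L) (Z(K, L) = (K + (0 - 1))/(L + K) = (K - 1)/(K + L) = (-1 + K)/(K + L))
((7 - 2)² + 421)/(-396 + (Z(-1, w(2)) + 6)*(-5)) = ((7 - 2)² + 421)/(-396 + ((-1 - 1)/(-1 + (3 + 2)) + 6)*(-5)) = (5² + 421)/(-396 + (-2/(-1 + 5) + 6)*(-5)) = (25 + 421)/(-396 + (-2/4 + 6)*(-5)) = 446/(-396 + ((¼)*(-2) + 6)*(-5)) = 446/(-396 + (-½ + 6)*(-5)) = 446/(-396 + (11/2)*(-5)) = 446/(-396 - 55/2) = 446/(-847/2) = 446*(-2/847) = -892/847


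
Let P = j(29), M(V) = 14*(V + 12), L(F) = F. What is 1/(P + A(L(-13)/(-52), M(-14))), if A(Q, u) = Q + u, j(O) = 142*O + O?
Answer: 4/16477 ≈ 0.00024276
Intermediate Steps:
M(V) = 168 + 14*V (M(V) = 14*(12 + V) = 168 + 14*V)
j(O) = 143*O
P = 4147 (P = 143*29 = 4147)
1/(P + A(L(-13)/(-52), M(-14))) = 1/(4147 + (-13/(-52) + (168 + 14*(-14)))) = 1/(4147 + (-13*(-1/52) + (168 - 196))) = 1/(4147 + (¼ - 28)) = 1/(4147 - 111/4) = 1/(16477/4) = 4/16477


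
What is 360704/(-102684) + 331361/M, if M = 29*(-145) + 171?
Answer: -8870138215/103556814 ≈ -85.655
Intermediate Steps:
M = -4034 (M = -4205 + 171 = -4034)
360704/(-102684) + 331361/M = 360704/(-102684) + 331361/(-4034) = 360704*(-1/102684) + 331361*(-1/4034) = -90176/25671 - 331361/4034 = -8870138215/103556814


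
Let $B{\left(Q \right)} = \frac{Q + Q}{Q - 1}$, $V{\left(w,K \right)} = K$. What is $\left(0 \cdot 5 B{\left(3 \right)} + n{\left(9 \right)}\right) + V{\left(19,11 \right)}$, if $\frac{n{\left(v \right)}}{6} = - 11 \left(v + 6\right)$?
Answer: $-979$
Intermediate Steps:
$n{\left(v \right)} = -396 - 66 v$ ($n{\left(v \right)} = 6 \left(- 11 \left(v + 6\right)\right) = 6 \left(- 11 \left(6 + v\right)\right) = 6 \left(-66 - 11 v\right) = -396 - 66 v$)
$B{\left(Q \right)} = \frac{2 Q}{-1 + Q}$
$\left(0 \cdot 5 B{\left(3 \right)} + n{\left(9 \right)}\right) + V{\left(19,11 \right)} = \left(0 \cdot 5 \cdot 2 \cdot 3 \frac{1}{-1 + 3} - 990\right) + 11 = \left(0 \cdot 2 \cdot 3 \cdot \frac{1}{2} - 990\right) + 11 = \left(0 \cdot 3 - 990\right) + 11 = \left(0 - 990\right) + 11 = -990 + 11 = -979$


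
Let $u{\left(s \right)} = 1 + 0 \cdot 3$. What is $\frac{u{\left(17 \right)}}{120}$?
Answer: $\frac{1}{120} \approx 0.0083333$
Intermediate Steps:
$u{\left(s \right)} = 1$ ($u{\left(s \right)} = 1 + 0 = 1$)
$\frac{u{\left(17 \right)}}{120} = 1 \cdot \frac{1}{120} = \frac{1}{120}$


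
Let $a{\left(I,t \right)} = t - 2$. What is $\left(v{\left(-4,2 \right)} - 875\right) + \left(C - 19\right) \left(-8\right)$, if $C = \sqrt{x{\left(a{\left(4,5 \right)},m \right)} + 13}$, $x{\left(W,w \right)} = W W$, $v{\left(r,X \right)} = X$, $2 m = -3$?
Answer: $-721 - 8 \sqrt{22} \approx -758.52$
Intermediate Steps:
$m = - \frac{3}{2}$ ($m = \frac{1}{2} \left(-3\right) = - \frac{3}{2} \approx -1.5$)
$a{\left(I,t \right)} = -2 + t$ ($a{\left(I,t \right)} = t - 2 = -2 + t$)
$x{\left(W,w \right)} = W^{2}$
$C = \sqrt{22}$ ($C = \sqrt{\left(-2 + 5\right)^{2} + 13} = \sqrt{3^{2} + 13} = \sqrt{9 + 13} = \sqrt{22} \approx 4.6904$)
$\left(v{\left(-4,2 \right)} - 875\right) + \left(C - 19\right) \left(-8\right) = \left(2 - 875\right) + \left(\sqrt{22} - 19\right) \left(-8\right) = \left(2 - 875\right) + \left(-19 + \sqrt{22}\right) \left(-8\right) = -873 + \left(152 - 8 \sqrt{22}\right) = -721 - 8 \sqrt{22}$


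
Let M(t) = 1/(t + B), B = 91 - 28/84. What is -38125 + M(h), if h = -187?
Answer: -11018128/289 ≈ -38125.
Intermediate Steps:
B = 272/3 (B = 91 - 28/84 = 91 - 1*1/3 = 91 - 1/3 = 272/3 ≈ 90.667)
M(t) = 1/(272/3 + t) (M(t) = 1/(t + 272/3) = 1/(272/3 + t))
-38125 + M(h) = -38125 + 3/(272 + 3*(-187)) = -38125 + 3/(272 - 561) = -38125 + 3/(-289) = -38125 + 3*(-1/289) = -38125 - 3/289 = -11018128/289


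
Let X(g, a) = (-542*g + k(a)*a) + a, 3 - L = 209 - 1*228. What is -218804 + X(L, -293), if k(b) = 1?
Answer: -231314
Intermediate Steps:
L = 22 (L = 3 - (209 - 1*228) = 3 - (209 - 228) = 3 - 1*(-19) = 3 + 19 = 22)
X(g, a) = -542*g + 2*a (X(g, a) = (-542*g + 1*a) + a = (-542*g + a) + a = (a - 542*g) + a = -542*g + 2*a)
-218804 + X(L, -293) = -218804 + (-542*22 + 2*(-293)) = -218804 + (-11924 - 586) = -218804 - 12510 = -231314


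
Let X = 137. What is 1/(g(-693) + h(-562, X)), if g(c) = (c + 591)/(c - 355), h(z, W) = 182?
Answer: 524/95419 ≈ 0.0054916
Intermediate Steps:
g(c) = (591 + c)/(-355 + c)
1/(g(-693) + h(-562, X)) = 1/((591 - 693)/(-355 - 693) + 182) = 1/(-102/(-1048) + 182) = 1/(-1/1048*(-102) + 182) = 1/(51/524 + 182) = 1/(95419/524) = 524/95419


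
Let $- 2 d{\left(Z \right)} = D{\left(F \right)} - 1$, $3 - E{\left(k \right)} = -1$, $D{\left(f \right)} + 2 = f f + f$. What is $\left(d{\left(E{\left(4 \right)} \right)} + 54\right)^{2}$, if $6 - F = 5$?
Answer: $\frac{11881}{4} \approx 2970.3$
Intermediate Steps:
$F = 1$ ($F = 6 - 5 = 1$)
$D{\left(f \right)} = -2 + f + f^{2}$ ($D{\left(f \right)} = -2 + \left(f f + f\right) = -2 + \left(f^{2} + f\right) = -2 + \left(f + f^{2}\right) = -2 + f + f^{2}$)
$E{\left(k \right)} = 4$ ($E{\left(k \right)} = 3 - -1 = 3 + 1 = 4$)
$d{\left(Z \right)} = \frac{1}{2}$ ($d{\left(Z \right)} = - \frac{\left(-2 + 1 + 1^{2}\right) - 1}{2} = - \frac{\left(-2 + 1 + 1\right) - 1}{2} = - \frac{0 - 1}{2} = \left(- \frac{1}{2}\right) \left(-1\right) = \frac{1}{2}$)
$\left(d{\left(E{\left(4 \right)} \right)} + 54\right)^{2} = \left(\frac{1}{2} + 54\right)^{2} = \left(\frac{109}{2}\right)^{2} = \frac{11881}{4}$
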